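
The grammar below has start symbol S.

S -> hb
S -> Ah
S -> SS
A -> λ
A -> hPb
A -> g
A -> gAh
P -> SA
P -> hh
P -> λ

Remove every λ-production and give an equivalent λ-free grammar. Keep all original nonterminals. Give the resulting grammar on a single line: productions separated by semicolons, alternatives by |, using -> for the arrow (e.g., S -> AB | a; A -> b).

S -> h | Ah | SS | hb; A -> g | gh | hb | gAh | hPb; P -> S | SA | hh

Nullable set: {A, P}.
S -> Ah: A nullable, giving Ah | h.
Drop A -> λ.
A -> gAh: A nullable, giving gAh | gh.
A -> hPb: P nullable, giving hPb | hb.
Drop P -> λ.
P -> SA: A nullable, giving S | SA.
Unchanged (no nullable symbols): S -> SS; S -> hb; A -> g; P -> hh.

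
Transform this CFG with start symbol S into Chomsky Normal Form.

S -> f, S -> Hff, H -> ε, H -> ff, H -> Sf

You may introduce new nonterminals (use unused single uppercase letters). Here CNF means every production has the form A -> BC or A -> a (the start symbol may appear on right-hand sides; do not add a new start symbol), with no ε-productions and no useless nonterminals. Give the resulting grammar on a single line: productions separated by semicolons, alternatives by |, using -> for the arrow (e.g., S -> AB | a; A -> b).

S -> f | AA | HB; A -> f; B -> AA; H -> AA | SA

Nullable: {H}; after ε-elimination: S -> f | ff | Hff; H -> Sf | ff.
No unit productions to eliminate.
TERM: introduce A -> f and substitute in every rule of length ≥2.
BIN: S -> HAA becomes S -> HB, B -> AA.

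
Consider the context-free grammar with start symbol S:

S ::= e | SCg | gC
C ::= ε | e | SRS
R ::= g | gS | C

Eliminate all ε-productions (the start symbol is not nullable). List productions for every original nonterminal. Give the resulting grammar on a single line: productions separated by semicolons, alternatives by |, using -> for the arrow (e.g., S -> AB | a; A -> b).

Nullable set: {C, R}.
S -> SCg: C nullable, giving SCg | Sg.
S -> gC: C nullable, giving g | gC.
Drop C -> ε.
C -> SRS: R nullable, giving SRS | SS.
R -> C: C nullable, giving C.
Unchanged (no nullable symbols): S -> e; C -> e; R -> g; R -> gS.

S -> e | g | Sg | gC | SCg; C -> e | SS | SRS; R -> C | g | gS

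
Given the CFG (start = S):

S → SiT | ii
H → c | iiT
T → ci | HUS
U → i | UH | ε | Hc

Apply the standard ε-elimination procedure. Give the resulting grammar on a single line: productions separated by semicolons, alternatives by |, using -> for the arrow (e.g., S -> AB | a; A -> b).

S -> ii | SiT; H -> c | iiT; T -> HS | ci | HUS; U -> H | i | Hc | UH

Nullable set: {U}.
T -> HUS: U nullable, giving HS | HUS.
Drop U -> ε.
U -> UH: U nullable, giving H | UH.
Unchanged (no nullable symbols): S -> SiT; S -> ii; H -> c; H -> iiT; T -> ci; U -> Hc; U -> i.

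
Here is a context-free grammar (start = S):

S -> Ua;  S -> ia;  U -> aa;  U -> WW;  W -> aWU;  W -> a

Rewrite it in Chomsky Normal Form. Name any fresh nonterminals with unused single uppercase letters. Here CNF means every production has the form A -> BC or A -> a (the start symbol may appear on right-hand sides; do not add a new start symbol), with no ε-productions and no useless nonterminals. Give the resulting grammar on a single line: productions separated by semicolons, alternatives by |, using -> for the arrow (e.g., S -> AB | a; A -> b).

S -> BA | UA; A -> a; B -> i; C -> WU; U -> AA | WW; W -> a | AC

No ε-productions.
No unit productions to eliminate.
TERM: introduce A -> a, B -> i and substitute in every rule of length ≥2.
BIN: W -> AWU becomes W -> AC, C -> WU.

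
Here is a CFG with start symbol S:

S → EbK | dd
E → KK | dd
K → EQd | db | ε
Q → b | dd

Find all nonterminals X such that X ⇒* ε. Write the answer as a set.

{E, K}

Directly nullable (have an ε-rule): {K}.
E is nullable via E -> KK (every symbol on the right is already known nullable).
Not nullable: Q, S — each has a terminal in every rule's right-hand side or depends on a non-nullable symbol.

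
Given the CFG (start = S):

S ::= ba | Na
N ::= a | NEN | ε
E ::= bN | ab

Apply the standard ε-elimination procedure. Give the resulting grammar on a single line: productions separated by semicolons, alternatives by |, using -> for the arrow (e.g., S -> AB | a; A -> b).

S -> a | Na | ba; E -> b | ab | bN; N -> E | a | EN | NE | NEN

Nullable set: {N}.
S -> Na: N nullable, giving Na | a.
E -> bN: N nullable, giving b | bN.
Drop N -> ε.
N -> NEN: N, N nullable, giving E | EN | NE | NEN.
Unchanged (no nullable symbols): S -> ba; E -> ab; N -> a.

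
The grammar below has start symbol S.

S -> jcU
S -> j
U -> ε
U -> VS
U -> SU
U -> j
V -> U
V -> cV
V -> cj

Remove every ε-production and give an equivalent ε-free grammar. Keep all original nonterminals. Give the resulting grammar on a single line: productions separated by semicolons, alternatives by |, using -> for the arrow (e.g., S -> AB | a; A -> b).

Nullable set: {U, V}.
S -> jcU: U nullable, giving jc | jcU.
Drop U -> ε.
U -> SU: U nullable, giving S | SU.
U -> VS: V nullable, giving S | VS.
V -> U: U nullable, giving U.
V -> cV: V nullable, giving c | cV.
Unchanged (no nullable symbols): S -> j; U -> j; V -> cj.

S -> j | jc | jcU; U -> S | j | SU | VS; V -> U | c | cV | cj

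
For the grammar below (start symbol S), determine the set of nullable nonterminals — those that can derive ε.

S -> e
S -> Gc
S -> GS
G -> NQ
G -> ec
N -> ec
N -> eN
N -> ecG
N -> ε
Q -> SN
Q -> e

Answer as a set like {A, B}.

Directly nullable (have an ε-rule): {N}.
Not nullable: G, Q, S — each has a terminal in every rule's right-hand side or depends on a non-nullable symbol.

{N}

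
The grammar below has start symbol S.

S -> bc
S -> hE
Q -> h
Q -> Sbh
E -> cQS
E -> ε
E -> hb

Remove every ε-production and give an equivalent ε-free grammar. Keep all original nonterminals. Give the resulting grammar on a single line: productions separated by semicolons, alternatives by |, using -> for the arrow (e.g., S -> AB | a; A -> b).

Nullable set: {E}.
S -> hE: E nullable, giving h | hE.
Drop E -> ε.
Unchanged (no nullable symbols): S -> bc; E -> cQS; E -> hb; Q -> Sbh; Q -> h.

S -> h | bc | hE; E -> hb | cQS; Q -> h | Sbh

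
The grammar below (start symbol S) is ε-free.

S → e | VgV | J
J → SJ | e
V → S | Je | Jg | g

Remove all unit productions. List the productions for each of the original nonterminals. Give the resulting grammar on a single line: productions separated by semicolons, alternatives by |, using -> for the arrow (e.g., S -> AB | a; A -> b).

Unit productions: S->J, V->S.
Unit pairs (A ⇒* B via units): (S,J), (V,J), (V,S).
S: inherits non-unit rules of {J, S} → SJ | VgV | e.
J: inherits non-unit rules of {J} → SJ | e.
V: inherits non-unit rules of {J, S, V} → Je | Jg | SJ | VgV | e | g.

S -> e | SJ | VgV; J -> e | SJ; V -> e | g | Je | Jg | SJ | VgV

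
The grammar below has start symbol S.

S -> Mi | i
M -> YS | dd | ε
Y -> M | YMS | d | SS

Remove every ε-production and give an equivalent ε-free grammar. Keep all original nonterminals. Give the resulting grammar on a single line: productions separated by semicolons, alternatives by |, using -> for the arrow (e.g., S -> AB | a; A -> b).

S -> i | Mi; M -> S | YS | dd; Y -> M | S | d | MS | SS | YS | YMS

Nullable set: {M, Y}.
S -> Mi: M nullable, giving Mi | i.
Drop M -> ε.
M -> YS: Y nullable, giving S | YS.
Y -> M: M nullable, giving M.
Y -> YMS: Y, M nullable, giving MS | S | YMS | YS.
Unchanged (no nullable symbols): S -> i; M -> dd; Y -> SS; Y -> d.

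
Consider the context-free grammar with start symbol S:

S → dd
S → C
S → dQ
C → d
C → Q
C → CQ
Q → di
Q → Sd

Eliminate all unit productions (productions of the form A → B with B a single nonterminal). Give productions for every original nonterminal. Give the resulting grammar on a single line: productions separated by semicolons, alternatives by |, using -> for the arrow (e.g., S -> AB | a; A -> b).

Unit productions: C->Q, S->C.
Unit pairs (A ⇒* B via units): (C,Q), (S,C), (S,Q).
S: inherits non-unit rules of {C, Q, S} → CQ | Sd | d | dQ | dd | di.
C: inherits non-unit rules of {C, Q} → CQ | Sd | d | di.
Q: inherits non-unit rules of {Q} → Sd | di.

S -> d | CQ | Sd | dQ | dd | di; C -> d | CQ | Sd | di; Q -> Sd | di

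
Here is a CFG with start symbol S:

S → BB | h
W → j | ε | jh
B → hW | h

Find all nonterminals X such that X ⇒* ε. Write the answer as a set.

{W}

Directly nullable (have an ε-rule): {W}.
Not nullable: B, S — each has a terminal in every rule's right-hand side or depends on a non-nullable symbol.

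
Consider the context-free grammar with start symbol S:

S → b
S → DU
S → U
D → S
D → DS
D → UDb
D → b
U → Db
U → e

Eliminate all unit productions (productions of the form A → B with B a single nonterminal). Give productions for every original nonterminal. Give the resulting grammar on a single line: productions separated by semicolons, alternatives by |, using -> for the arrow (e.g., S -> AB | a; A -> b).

S -> b | e | DU | Db; D -> b | e | DS | DU | Db | UDb; U -> e | Db

Unit productions: D->S, S->U.
Unit pairs (A ⇒* B via units): (D,S), (D,U), (S,U).
S: inherits non-unit rules of {S, U} → DU | Db | b | e.
D: inherits non-unit rules of {D, S, U} → DS | DU | Db | UDb | b | e.
U: inherits non-unit rules of {U} → Db | e.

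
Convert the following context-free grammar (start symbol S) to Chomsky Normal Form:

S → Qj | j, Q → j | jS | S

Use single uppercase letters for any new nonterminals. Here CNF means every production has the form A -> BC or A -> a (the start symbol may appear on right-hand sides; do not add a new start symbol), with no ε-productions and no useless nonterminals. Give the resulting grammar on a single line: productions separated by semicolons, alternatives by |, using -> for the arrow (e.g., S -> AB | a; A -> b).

S -> j | QA; A -> j; Q -> j | AS | QA

No ε-productions.
After unit-elimination: S -> j | Qj; Q -> j | Qj | jS.
TERM: introduce A -> j and substitute in every rule of length ≥2.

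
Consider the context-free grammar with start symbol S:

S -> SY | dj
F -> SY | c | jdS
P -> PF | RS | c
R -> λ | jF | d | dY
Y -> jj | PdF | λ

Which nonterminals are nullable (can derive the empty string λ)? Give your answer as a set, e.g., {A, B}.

Directly nullable (have an ε-rule): {R, Y}.
Not nullable: F, P, S — each has a terminal in every rule's right-hand side or depends on a non-nullable symbol.

{R, Y}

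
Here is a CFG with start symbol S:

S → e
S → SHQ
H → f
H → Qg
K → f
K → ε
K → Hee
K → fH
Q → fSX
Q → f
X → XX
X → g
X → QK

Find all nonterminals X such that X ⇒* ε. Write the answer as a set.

{K}

Directly nullable (have an ε-rule): {K}.
Not nullable: H, Q, S, X — each has a terminal in every rule's right-hand side or depends on a non-nullable symbol.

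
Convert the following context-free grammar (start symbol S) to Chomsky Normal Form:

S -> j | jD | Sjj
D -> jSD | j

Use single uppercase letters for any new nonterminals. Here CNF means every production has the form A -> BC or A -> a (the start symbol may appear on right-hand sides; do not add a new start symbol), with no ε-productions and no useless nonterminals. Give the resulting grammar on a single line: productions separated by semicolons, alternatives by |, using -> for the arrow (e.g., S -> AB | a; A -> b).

No ε-productions.
No unit productions to eliminate.
TERM: introduce A -> j and substitute in every rule of length ≥2.
BIN: D -> ASD becomes D -> AB, B -> SD; S -> SAA becomes S -> SC, C -> AA.

S -> j | AD | SC; A -> j; B -> SD; C -> AA; D -> j | AB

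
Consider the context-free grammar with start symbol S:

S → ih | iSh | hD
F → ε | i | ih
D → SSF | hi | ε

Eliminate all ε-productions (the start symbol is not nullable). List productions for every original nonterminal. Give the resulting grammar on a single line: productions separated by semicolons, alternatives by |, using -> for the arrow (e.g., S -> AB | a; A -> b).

S -> h | hD | ih | iSh; D -> SS | hi | SSF; F -> i | ih

Nullable set: {D, F}.
S -> hD: D nullable, giving h | hD.
Drop D -> ε.
D -> SSF: F nullable, giving SS | SSF.
Drop F -> ε.
Unchanged (no nullable symbols): S -> iSh; S -> ih; D -> hi; F -> i; F -> ih.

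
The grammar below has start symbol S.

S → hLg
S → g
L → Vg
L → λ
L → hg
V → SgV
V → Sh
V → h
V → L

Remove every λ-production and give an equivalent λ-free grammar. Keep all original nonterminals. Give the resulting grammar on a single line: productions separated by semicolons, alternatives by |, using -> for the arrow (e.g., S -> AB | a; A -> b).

Nullable set: {L, V}.
S -> hLg: L nullable, giving hLg | hg.
Drop L -> λ.
L -> Vg: V nullable, giving Vg | g.
V -> L: L nullable, giving L.
V -> SgV: V nullable, giving Sg | SgV.
Unchanged (no nullable symbols): S -> g; L -> hg; V -> Sh; V -> h.

S -> g | hg | hLg; L -> g | Vg | hg; V -> L | h | Sg | Sh | SgV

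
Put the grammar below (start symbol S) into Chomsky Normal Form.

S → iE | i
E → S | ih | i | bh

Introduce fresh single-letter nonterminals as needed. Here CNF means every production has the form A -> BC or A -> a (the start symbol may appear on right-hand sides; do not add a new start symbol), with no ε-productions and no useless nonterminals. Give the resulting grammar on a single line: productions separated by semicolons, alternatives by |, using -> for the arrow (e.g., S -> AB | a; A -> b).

No ε-productions.
After unit-elimination: S -> i | iE; E -> i | bh | iE | ih.
TERM: introduce A -> b, B -> h, C -> i and substitute in every rule of length ≥2.

S -> i | CE; A -> b; B -> h; C -> i; E -> i | AB | CB | CE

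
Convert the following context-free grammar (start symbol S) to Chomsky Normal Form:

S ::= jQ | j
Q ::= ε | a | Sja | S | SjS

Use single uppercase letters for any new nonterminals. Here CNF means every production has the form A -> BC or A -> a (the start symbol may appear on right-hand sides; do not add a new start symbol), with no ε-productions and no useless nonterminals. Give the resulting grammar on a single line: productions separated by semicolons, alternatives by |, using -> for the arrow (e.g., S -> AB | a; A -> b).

Nullable: {Q}; after ε-elimination: S -> j | jQ; Q -> S | a | SjS | Sja.
After unit-elimination: S -> j | jQ; Q -> a | j | jQ | SjS | Sja.
TERM: introduce B -> a, A -> j and substitute in every rule of length ≥2.
BIN: Q -> SAB becomes Q -> SC, C -> AB; Q -> SAS becomes Q -> SD, D -> AS.

S -> j | AQ; A -> j; B -> a; C -> AB; D -> AS; Q -> a | j | AQ | SC | SD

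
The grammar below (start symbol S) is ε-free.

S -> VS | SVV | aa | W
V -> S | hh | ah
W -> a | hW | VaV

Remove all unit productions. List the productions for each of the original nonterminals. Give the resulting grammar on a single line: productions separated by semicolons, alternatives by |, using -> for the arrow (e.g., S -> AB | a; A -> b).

Unit productions: S->W, V->S.
Unit pairs (A ⇒* B via units): (S,W), (V,S), (V,W).
S: inherits non-unit rules of {S, W} → SVV | VS | VaV | a | aa | hW.
V: inherits non-unit rules of {S, V, W} → SVV | VS | VaV | a | aa | ah | hW | hh.
W: inherits non-unit rules of {W} → VaV | a | hW.

S -> a | VS | aa | hW | SVV | VaV; V -> a | VS | aa | ah | hW | hh | SVV | VaV; W -> a | hW | VaV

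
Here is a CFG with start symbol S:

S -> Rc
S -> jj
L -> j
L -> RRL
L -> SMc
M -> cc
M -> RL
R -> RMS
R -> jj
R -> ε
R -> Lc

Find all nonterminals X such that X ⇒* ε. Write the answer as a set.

Directly nullable (have an ε-rule): {R}.
Not nullable: L, M, S — each has a terminal in every rule's right-hand side or depends on a non-nullable symbol.

{R}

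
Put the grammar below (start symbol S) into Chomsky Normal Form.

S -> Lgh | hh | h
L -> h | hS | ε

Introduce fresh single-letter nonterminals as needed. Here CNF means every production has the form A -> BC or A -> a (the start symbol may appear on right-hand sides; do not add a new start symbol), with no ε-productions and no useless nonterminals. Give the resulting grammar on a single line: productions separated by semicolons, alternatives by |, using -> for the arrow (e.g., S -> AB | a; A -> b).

Nullable: {L}; after ε-elimination: S -> h | gh | hh | Lgh; L -> h | hS.
No unit productions to eliminate.
TERM: introduce B -> g, A -> h and substitute in every rule of length ≥2.
BIN: S -> LBA becomes S -> LC, C -> BA.

S -> h | AA | BA | LC; A -> h; B -> g; C -> BA; L -> h | AS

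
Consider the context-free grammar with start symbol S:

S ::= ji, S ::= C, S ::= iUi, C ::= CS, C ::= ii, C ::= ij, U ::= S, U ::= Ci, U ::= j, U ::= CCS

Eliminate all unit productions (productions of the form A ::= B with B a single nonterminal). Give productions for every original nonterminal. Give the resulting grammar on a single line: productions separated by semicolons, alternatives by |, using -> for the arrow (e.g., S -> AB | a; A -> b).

Unit productions: S->C, U->S.
Unit pairs (A ⇒* B via units): (S,C), (U,C), (U,S).
S: inherits non-unit rules of {C, S} → CS | iUi | ii | ij | ji.
C: inherits non-unit rules of {C} → CS | ii | ij.
U: inherits non-unit rules of {C, S, U} → CCS | CS | Ci | iUi | ii | ij | j | ji.

S -> CS | ii | ij | ji | iUi; C -> CS | ii | ij; U -> j | CS | Ci | ii | ij | ji | CCS | iUi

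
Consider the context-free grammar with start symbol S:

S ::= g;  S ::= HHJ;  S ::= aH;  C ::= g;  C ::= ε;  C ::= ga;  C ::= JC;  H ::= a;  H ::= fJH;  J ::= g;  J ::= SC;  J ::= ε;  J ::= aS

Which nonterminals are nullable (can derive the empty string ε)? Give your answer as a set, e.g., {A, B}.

Directly nullable (have an ε-rule): {C, J}.
Not nullable: H, S — each has a terminal in every rule's right-hand side or depends on a non-nullable symbol.

{C, J}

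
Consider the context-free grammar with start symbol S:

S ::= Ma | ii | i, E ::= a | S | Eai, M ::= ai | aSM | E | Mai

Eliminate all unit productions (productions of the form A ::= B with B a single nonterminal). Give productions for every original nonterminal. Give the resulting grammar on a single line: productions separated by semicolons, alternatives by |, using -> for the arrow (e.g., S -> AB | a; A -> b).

S -> i | Ma | ii; E -> a | i | Ma | ii | Eai; M -> a | i | Ma | ai | ii | Eai | Mai | aSM

Unit productions: E->S, M->E.
Unit pairs (A ⇒* B via units): (E,S), (M,E), (M,S).
S: inherits non-unit rules of {S} → Ma | i | ii.
E: inherits non-unit rules of {E, S} → Eai | Ma | a | i | ii.
M: inherits non-unit rules of {E, M, S} → Eai | Ma | Mai | a | aSM | ai | i | ii.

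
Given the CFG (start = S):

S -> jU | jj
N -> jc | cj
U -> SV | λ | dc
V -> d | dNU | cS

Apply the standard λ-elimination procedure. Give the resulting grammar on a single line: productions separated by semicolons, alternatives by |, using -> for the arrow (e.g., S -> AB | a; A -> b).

S -> j | jU | jj; N -> cj | jc; U -> SV | dc; V -> d | cS | dN | dNU

Nullable set: {U}.
S -> jU: U nullable, giving j | jU.
Drop U -> λ.
V -> dNU: U nullable, giving dN | dNU.
Unchanged (no nullable symbols): S -> jj; N -> cj; N -> jc; U -> SV; U -> dc; V -> cS; V -> d.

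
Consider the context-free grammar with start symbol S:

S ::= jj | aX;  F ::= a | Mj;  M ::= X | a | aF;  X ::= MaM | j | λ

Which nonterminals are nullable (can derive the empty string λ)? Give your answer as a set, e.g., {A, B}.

Directly nullable (have an ε-rule): {X}.
M is nullable via M -> X (every symbol on the right is already known nullable).
Not nullable: F, S — each has a terminal in every rule's right-hand side or depends on a non-nullable symbol.

{M, X}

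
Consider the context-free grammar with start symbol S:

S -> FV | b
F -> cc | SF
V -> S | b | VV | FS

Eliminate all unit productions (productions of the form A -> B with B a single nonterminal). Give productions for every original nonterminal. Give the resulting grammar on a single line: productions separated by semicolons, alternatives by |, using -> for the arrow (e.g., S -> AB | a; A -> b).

Unit productions: V->S.
Unit pairs (A ⇒* B via units): (V,S).
S: inherits non-unit rules of {S} → FV | b.
F: inherits non-unit rules of {F} → SF | cc.
V: inherits non-unit rules of {S, V} → FS | FV | VV | b.

S -> b | FV; F -> SF | cc; V -> b | FS | FV | VV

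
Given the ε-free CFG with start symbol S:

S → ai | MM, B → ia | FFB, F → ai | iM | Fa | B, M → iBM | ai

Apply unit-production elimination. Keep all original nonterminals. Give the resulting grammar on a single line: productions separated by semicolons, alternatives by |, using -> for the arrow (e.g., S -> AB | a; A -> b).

Unit productions: F->B.
Unit pairs (A ⇒* B via units): (F,B).
S: inherits non-unit rules of {S} → MM | ai.
B: inherits non-unit rules of {B} → FFB | ia.
F: inherits non-unit rules of {B, F} → FFB | Fa | ai | iM | ia.
M: inherits non-unit rules of {M} → ai | iBM.

S -> MM | ai; B -> ia | FFB; F -> Fa | ai | iM | ia | FFB; M -> ai | iBM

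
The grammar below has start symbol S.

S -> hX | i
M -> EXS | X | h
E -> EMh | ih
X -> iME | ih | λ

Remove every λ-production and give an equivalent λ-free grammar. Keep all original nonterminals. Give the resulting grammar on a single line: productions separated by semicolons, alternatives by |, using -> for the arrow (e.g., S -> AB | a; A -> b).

S -> h | i | hX; E -> Eh | ih | EMh; M -> X | h | ES | EXS; X -> iE | ih | iME

Nullable set: {M, X}.
S -> hX: X nullable, giving h | hX.
E -> EMh: M nullable, giving EMh | Eh.
M -> EXS: X nullable, giving ES | EXS.
M -> X: X nullable, giving X.
Drop X -> λ.
X -> iME: M nullable, giving iE | iME.
Unchanged (no nullable symbols): S -> i; E -> ih; M -> h; X -> ih.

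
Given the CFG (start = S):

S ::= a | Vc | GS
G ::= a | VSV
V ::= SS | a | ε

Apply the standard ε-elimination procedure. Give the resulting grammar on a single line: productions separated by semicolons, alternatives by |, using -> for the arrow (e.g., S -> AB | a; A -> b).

Nullable set: {V}.
S -> Vc: V nullable, giving Vc | c.
G -> VSV: V, V nullable, giving S | SV | VS | VSV.
Drop V -> ε.
Unchanged (no nullable symbols): S -> GS; S -> a; G -> a; V -> SS; V -> a.

S -> a | c | GS | Vc; G -> S | a | SV | VS | VSV; V -> a | SS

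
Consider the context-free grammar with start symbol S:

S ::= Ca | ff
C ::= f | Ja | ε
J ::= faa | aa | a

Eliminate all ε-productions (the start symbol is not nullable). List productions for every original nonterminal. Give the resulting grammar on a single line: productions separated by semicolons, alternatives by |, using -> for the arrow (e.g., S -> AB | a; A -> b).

Nullable set: {C}.
S -> Ca: C nullable, giving Ca | a.
Drop C -> ε.
Unchanged (no nullable symbols): S -> ff; C -> Ja; C -> f; J -> a; J -> aa; J -> faa.

S -> a | Ca | ff; C -> f | Ja; J -> a | aa | faa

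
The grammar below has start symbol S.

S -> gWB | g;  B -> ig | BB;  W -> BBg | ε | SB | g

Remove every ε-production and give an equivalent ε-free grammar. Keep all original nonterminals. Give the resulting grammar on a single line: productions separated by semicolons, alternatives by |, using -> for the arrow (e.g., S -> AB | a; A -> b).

Nullable set: {W}.
S -> gWB: W nullable, giving gB | gWB.
Drop W -> ε.
Unchanged (no nullable symbols): S -> g; B -> BB; B -> ig; W -> BBg; W -> SB; W -> g.

S -> g | gB | gWB; B -> BB | ig; W -> g | SB | BBg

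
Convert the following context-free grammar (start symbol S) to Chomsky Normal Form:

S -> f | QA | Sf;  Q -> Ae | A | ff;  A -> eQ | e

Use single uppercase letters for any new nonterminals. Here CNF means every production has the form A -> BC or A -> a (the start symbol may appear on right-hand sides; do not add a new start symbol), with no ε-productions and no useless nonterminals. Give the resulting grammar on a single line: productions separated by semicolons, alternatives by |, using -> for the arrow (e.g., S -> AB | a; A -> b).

No ε-productions.
After unit-elimination: S -> f | QA | Sf; A -> e | eQ; Q -> e | Ae | eQ | ff.
TERM: introduce B -> e, C -> f and substitute in every rule of length ≥2.

S -> f | QA | SC; A -> e | BQ; B -> e; C -> f; Q -> e | AB | BQ | CC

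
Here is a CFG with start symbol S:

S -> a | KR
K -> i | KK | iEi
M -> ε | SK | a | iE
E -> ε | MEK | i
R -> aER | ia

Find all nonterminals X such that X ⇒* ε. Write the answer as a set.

{E, M}

Directly nullable (have an ε-rule): {E, M}.
Not nullable: K, R, S — each has a terminal in every rule's right-hand side or depends on a non-nullable symbol.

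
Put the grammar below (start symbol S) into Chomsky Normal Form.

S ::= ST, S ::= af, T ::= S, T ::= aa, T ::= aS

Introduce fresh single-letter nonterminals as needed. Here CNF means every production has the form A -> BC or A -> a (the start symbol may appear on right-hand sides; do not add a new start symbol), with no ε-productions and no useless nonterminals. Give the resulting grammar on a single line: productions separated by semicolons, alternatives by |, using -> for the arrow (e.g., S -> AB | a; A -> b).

No ε-productions.
After unit-elimination: S -> ST | af; T -> ST | aS | aa | af.
TERM: introduce A -> a, B -> f and substitute in every rule of length ≥2.

S -> AB | ST; A -> a; B -> f; T -> AA | AB | AS | ST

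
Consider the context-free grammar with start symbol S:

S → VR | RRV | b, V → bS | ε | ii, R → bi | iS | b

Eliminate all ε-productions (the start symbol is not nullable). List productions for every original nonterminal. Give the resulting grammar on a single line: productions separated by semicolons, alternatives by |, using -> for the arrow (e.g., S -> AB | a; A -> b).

Nullable set: {V}.
S -> RRV: V nullable, giving RR | RRV.
S -> VR: V nullable, giving R | VR.
Drop V -> ε.
Unchanged (no nullable symbols): S -> b; R -> b; R -> bi; R -> iS; V -> bS; V -> ii.

S -> R | b | RR | VR | RRV; R -> b | bi | iS; V -> bS | ii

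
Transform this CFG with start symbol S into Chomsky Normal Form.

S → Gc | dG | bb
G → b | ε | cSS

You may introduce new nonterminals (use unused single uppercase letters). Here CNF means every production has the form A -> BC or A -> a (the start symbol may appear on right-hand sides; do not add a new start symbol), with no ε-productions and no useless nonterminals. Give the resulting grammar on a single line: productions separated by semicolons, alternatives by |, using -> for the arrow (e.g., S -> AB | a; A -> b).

S -> c | d | BB | CG | GA; A -> c; B -> b; C -> d; D -> SS; G -> b | AD

Nullable: {G}; after ε-elimination: S -> c | d | Gc | bb | dG; G -> b | cSS.
No unit productions to eliminate.
TERM: introduce B -> b, A -> c, C -> d and substitute in every rule of length ≥2.
BIN: G -> ASS becomes G -> AD, D -> SS.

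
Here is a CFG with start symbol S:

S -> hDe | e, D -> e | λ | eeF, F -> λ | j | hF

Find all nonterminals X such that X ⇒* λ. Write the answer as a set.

Directly nullable (have an ε-rule): {D, F}.
Not nullable: S — each has a terminal in every rule's right-hand side or depends on a non-nullable symbol.

{D, F}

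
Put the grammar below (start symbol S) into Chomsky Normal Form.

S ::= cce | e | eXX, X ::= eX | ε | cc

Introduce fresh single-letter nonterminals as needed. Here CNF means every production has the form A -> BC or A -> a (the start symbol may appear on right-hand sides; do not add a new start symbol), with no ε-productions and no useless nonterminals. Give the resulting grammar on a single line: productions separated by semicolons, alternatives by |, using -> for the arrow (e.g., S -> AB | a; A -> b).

S -> e | AC | BD | BX; A -> c; B -> e; C -> AB; D -> XX; X -> e | AA | BX

Nullable: {X}; after ε-elimination: S -> e | eX | cce | eXX; X -> e | cc | eX.
No unit productions to eliminate.
TERM: introduce A -> c, B -> e and substitute in every rule of length ≥2.
BIN: S -> AAB becomes S -> AC, C -> AB; S -> BXX becomes S -> BD, D -> XX.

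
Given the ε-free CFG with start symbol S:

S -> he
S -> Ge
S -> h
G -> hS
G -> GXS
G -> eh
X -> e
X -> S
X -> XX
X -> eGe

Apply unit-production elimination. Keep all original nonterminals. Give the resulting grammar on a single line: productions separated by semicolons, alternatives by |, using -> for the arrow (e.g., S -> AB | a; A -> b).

Unit productions: X->S.
Unit pairs (A ⇒* B via units): (X,S).
S: inherits non-unit rules of {S} → Ge | h | he.
G: inherits non-unit rules of {G} → GXS | eh | hS.
X: inherits non-unit rules of {S, X} → Ge | XX | e | eGe | h | he.

S -> h | Ge | he; G -> eh | hS | GXS; X -> e | h | Ge | XX | he | eGe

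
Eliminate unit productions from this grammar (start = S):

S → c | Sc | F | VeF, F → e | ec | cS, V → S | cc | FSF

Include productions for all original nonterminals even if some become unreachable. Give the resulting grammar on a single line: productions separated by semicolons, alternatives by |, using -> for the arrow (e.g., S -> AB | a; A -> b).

S -> c | e | Sc | cS | ec | VeF; F -> e | cS | ec; V -> c | e | Sc | cS | cc | ec | FSF | VeF

Unit productions: S->F, V->S.
Unit pairs (A ⇒* B via units): (S,F), (V,F), (V,S).
S: inherits non-unit rules of {F, S} → Sc | VeF | c | cS | e | ec.
F: inherits non-unit rules of {F} → cS | e | ec.
V: inherits non-unit rules of {F, S, V} → FSF | Sc | VeF | c | cS | cc | e | ec.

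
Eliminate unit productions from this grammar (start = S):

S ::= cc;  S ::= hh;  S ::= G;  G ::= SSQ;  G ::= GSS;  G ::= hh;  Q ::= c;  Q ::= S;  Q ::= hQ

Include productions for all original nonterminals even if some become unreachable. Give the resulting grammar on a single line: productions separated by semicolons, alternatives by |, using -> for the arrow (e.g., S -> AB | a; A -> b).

Unit productions: Q->S, S->G.
Unit pairs (A ⇒* B via units): (Q,G), (Q,S), (S,G).
S: inherits non-unit rules of {G, S} → GSS | SSQ | cc | hh.
G: inherits non-unit rules of {G} → GSS | SSQ | hh.
Q: inherits non-unit rules of {G, Q, S} → GSS | SSQ | c | cc | hQ | hh.

S -> cc | hh | GSS | SSQ; G -> hh | GSS | SSQ; Q -> c | cc | hQ | hh | GSS | SSQ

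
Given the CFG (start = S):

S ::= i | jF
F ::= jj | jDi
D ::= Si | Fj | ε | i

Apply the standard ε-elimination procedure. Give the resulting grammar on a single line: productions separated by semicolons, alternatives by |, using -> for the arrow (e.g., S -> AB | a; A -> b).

Nullable set: {D}.
Drop D -> ε.
F -> jDi: D nullable, giving jDi | ji.
Unchanged (no nullable symbols): S -> i; S -> jF; D -> Fj; D -> Si; D -> i; F -> jj.

S -> i | jF; D -> i | Fj | Si; F -> ji | jj | jDi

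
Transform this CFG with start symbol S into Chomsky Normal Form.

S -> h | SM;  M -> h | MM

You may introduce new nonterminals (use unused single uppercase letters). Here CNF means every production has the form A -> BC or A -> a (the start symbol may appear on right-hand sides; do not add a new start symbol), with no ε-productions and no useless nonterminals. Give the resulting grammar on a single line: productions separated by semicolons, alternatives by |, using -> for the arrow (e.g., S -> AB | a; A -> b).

No ε-productions.
No unit productions to eliminate.

S -> h | SM; M -> h | MM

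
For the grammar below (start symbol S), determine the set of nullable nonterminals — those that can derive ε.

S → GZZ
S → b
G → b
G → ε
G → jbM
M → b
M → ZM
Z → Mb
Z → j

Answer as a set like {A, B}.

{G}

Directly nullable (have an ε-rule): {G}.
Not nullable: M, S, Z — each has a terminal in every rule's right-hand side or depends on a non-nullable symbol.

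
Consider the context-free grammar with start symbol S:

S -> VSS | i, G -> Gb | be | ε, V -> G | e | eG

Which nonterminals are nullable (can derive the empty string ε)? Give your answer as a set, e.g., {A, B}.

{G, V}

Directly nullable (have an ε-rule): {G}.
V is nullable via V -> G (every symbol on the right is already known nullable).
Not nullable: S — each has a terminal in every rule's right-hand side or depends on a non-nullable symbol.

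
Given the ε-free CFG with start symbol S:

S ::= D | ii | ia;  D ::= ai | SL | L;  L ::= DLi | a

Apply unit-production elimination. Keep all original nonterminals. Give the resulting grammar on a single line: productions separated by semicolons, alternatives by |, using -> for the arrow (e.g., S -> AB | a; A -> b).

Unit productions: D->L, S->D.
Unit pairs (A ⇒* B via units): (D,L), (S,D), (S,L).
S: inherits non-unit rules of {D, L, S} → DLi | SL | a | ai | ia | ii.
D: inherits non-unit rules of {D, L} → DLi | SL | a | ai.
L: inherits non-unit rules of {L} → DLi | a.

S -> a | SL | ai | ia | ii | DLi; D -> a | SL | ai | DLi; L -> a | DLi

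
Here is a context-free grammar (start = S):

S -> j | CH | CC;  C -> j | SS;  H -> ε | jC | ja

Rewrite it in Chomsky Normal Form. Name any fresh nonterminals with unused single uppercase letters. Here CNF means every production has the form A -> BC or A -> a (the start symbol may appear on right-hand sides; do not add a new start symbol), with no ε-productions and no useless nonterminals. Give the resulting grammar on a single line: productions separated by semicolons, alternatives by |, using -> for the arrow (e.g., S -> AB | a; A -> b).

S -> j | CC | CH | SS; A -> j; B -> a; C -> j | SS; H -> AB | AC

Nullable: {H}; after ε-elimination: S -> C | j | CC | CH; C -> j | SS; H -> jC | ja.
After unit-elimination: S -> j | CC | CH | SS; C -> j | SS; H -> jC | ja.
TERM: introduce B -> a, A -> j and substitute in every rule of length ≥2.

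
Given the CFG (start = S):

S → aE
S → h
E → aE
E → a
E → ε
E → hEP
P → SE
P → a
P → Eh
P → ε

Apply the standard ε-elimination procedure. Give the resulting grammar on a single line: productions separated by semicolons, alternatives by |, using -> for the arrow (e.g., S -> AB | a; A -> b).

S -> a | h | aE; E -> a | h | aE | hE | hP | hEP; P -> S | a | h | Eh | SE

Nullable set: {E, P}.
S -> aE: E nullable, giving a | aE.
Drop E -> ε.
E -> aE: E nullable, giving a | aE.
E -> hEP: E, P nullable, giving h | hE | hEP | hP.
Drop P -> ε.
P -> Eh: E nullable, giving Eh | h.
P -> SE: E nullable, giving S | SE.
Unchanged (no nullable symbols): S -> h; E -> a; P -> a.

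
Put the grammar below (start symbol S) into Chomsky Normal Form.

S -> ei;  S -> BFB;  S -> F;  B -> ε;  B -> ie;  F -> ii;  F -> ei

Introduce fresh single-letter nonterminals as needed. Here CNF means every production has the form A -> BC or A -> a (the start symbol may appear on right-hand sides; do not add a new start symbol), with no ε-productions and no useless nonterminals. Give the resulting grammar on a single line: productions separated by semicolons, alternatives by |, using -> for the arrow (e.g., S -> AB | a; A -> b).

S -> AA | BD | BF | CA | FB; A -> i; B -> AC; C -> e; D -> FB; F -> AA | CA

Nullable: {B}; after ε-elimination: S -> F | BF | FB | ei | BFB; B -> ie; F -> ei | ii.
After unit-elimination: S -> BF | FB | ei | ii | BFB; B -> ie; F -> ei | ii.
TERM: introduce C -> e, A -> i and substitute in every rule of length ≥2.
BIN: S -> BFB becomes S -> BD, D -> FB.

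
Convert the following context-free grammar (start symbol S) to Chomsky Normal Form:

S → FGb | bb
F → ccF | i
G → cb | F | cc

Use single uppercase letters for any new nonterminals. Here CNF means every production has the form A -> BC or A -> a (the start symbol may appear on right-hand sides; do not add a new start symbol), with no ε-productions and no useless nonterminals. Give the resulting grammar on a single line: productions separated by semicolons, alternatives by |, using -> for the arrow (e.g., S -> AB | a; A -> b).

S -> BB | FE; A -> c; B -> b; C -> AF; D -> AF; E -> GB; F -> i | AC; G -> i | AA | AB | AD

No ε-productions.
After unit-elimination: S -> bb | FGb; F -> i | ccF; G -> i | cb | cc | ccF.
TERM: introduce B -> b, A -> c and substitute in every rule of length ≥2.
BIN: F -> AAF becomes F -> AC, C -> AF; G -> AAF becomes G -> AD, D -> AF; S -> FGB becomes S -> FE, E -> GB.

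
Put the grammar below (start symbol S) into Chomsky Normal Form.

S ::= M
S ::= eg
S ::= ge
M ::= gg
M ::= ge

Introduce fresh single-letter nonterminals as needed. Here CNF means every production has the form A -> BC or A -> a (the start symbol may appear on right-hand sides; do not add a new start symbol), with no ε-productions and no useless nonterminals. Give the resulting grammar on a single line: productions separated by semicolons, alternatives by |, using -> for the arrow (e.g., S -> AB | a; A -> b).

S -> AA | AB | BA; A -> g; B -> e

No ε-productions.
After unit-elimination: S -> eg | ge | gg; M -> ge | gg.
TERM: introduce B -> e, A -> g and substitute in every rule of length ≥2.
Drop unreachable/unproductive: M.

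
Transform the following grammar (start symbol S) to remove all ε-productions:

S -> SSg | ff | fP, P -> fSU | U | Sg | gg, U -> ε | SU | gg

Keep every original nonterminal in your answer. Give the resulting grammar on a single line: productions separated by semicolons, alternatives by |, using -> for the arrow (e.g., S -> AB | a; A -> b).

S -> f | fP | ff | SSg; P -> U | Sg | fS | gg | fSU; U -> S | SU | gg

Nullable set: {P, U}.
S -> fP: P nullable, giving f | fP.
P -> U: U nullable, giving U.
P -> fSU: U nullable, giving fS | fSU.
Drop U -> ε.
U -> SU: U nullable, giving S | SU.
Unchanged (no nullable symbols): S -> SSg; S -> ff; P -> Sg; P -> gg; U -> gg.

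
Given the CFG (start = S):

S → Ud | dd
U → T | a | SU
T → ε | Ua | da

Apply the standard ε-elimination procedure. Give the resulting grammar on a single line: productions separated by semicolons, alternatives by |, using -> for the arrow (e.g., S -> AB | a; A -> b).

S -> d | Ud | dd; T -> a | Ua | da; U -> S | T | a | SU

Nullable set: {T, U}.
S -> Ud: U nullable, giving Ud | d.
Drop T -> ε.
T -> Ua: U nullable, giving Ua | a.
U -> SU: U nullable, giving S | SU.
U -> T: T nullable, giving T.
Unchanged (no nullable symbols): S -> dd; T -> da; U -> a.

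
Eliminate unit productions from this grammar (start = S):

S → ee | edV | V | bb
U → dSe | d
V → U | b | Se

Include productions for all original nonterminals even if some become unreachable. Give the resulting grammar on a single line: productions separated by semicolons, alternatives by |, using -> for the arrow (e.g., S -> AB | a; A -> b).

Unit productions: S->V, V->U.
Unit pairs (A ⇒* B via units): (S,U), (S,V), (V,U).
S: inherits non-unit rules of {S, U, V} → Se | b | bb | d | dSe | edV | ee.
U: inherits non-unit rules of {U} → d | dSe.
V: inherits non-unit rules of {U, V} → Se | b | d | dSe.

S -> b | d | Se | bb | ee | dSe | edV; U -> d | dSe; V -> b | d | Se | dSe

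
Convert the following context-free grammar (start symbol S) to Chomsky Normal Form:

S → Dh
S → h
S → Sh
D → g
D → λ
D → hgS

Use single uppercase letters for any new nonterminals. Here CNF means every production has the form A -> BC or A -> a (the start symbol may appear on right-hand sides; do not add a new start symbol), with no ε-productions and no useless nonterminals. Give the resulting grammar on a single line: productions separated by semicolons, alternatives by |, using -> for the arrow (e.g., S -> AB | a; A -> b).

Nullable: {D}; after ε-elimination: S -> h | Dh | Sh; D -> g | hgS.
No unit productions to eliminate.
TERM: introduce B -> g, A -> h and substitute in every rule of length ≥2.
BIN: D -> ABS becomes D -> AC, C -> BS.

S -> h | DA | SA; A -> h; B -> g; C -> BS; D -> g | AC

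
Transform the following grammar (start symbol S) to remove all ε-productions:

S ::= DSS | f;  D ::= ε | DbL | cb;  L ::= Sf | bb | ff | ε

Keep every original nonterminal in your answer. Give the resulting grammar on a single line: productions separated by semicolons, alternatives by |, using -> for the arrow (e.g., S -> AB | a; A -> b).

Nullable set: {D, L}.
S -> DSS: D nullable, giving DSS | SS.
Drop D -> ε.
D -> DbL: D, L nullable, giving Db | DbL | b | bL.
Drop L -> ε.
Unchanged (no nullable symbols): S -> f; D -> cb; L -> Sf; L -> bb; L -> ff.

S -> f | SS | DSS; D -> b | Db | bL | cb | DbL; L -> Sf | bb | ff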